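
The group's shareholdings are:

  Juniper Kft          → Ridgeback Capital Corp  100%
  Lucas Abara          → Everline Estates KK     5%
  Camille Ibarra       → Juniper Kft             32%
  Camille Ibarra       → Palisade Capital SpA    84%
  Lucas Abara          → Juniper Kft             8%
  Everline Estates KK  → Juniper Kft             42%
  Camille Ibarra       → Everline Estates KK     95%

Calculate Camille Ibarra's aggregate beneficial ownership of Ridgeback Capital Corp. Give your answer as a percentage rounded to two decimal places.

Camille reaches Ridgeback along 2 paths.
Via Juniper: 32% × 100% = 32%.
Via Everline → Juniper: 95% × 42% × 100% = 39.9%.
Total: 32% + 39.9% = 71.9%.
Rounded: 71.90%.

71.90%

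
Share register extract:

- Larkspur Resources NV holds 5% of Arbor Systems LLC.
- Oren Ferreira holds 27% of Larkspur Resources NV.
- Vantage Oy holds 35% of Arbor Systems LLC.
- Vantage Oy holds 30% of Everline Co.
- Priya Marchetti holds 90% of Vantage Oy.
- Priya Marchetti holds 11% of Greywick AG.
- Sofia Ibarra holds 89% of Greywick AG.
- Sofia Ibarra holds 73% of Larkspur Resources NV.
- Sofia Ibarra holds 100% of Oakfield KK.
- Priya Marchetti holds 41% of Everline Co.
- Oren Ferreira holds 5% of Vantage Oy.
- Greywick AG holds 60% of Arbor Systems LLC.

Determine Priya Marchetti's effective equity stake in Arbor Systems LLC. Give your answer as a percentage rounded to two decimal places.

Priya reaches Arbor along 2 paths.
Via Greywick: 11% × 60% = 6.6%.
Via Vantage: 90% × 35% = 31.5%.
Total: 6.6% + 31.5% = 38.1%.
Rounded: 38.10%.

38.10%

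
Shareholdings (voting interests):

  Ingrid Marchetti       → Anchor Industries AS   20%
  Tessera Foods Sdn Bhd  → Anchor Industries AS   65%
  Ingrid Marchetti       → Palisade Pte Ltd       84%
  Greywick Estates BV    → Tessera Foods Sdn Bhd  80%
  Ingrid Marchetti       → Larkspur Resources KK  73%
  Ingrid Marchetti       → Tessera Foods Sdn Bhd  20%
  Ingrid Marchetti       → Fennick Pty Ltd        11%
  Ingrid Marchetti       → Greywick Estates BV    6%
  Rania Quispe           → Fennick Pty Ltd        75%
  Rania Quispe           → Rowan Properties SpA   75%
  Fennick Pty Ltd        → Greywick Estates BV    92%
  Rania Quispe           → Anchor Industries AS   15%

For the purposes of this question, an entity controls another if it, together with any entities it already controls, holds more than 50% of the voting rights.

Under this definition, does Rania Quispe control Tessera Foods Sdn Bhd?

Rania holds 75% of Fennick, so Rania controls Fennick.
Fennick holds 92% of Greywick, so Rania controls Greywick.
Greywick holds 80% of Tessera, so Rania controls Tessera.

Yes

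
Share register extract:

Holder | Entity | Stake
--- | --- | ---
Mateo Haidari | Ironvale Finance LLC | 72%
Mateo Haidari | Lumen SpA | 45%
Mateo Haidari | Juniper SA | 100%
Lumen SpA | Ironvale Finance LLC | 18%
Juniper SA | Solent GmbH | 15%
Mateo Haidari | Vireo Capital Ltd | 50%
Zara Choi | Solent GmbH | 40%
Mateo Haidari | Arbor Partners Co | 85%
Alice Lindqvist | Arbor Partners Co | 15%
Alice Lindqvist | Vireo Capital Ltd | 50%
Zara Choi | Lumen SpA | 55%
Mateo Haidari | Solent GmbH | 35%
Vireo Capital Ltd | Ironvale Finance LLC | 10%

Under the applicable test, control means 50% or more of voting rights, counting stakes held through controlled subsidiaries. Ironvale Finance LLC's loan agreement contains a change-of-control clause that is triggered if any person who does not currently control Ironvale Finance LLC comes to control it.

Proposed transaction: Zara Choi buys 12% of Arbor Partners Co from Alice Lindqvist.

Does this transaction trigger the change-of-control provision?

The purchase adds only to Zara's holdings (Alice's stake shrinks), so Zara is the only person who could newly come to control Ironvale.
Zara holds 55% of Lumen, so Zara controls Lumen.
In Ironvale, Zara's side holds only 18%, not ≥ 50%.
So before the transaction, Zara does not control Ironvale.
After the purchase, Zara holds 12% of Arbor directly, and Alice's stake falls to 3%.
Zara's side now holds 12% of Arbor, not ≥ 50%, so Zara still does not control Arbor.
After the transaction, Zara's side holds 18% of Ironvale, not ≥ 50%, so Zara still does not control Ironvale.
No new person acquires control, so the clause is not triggered.

No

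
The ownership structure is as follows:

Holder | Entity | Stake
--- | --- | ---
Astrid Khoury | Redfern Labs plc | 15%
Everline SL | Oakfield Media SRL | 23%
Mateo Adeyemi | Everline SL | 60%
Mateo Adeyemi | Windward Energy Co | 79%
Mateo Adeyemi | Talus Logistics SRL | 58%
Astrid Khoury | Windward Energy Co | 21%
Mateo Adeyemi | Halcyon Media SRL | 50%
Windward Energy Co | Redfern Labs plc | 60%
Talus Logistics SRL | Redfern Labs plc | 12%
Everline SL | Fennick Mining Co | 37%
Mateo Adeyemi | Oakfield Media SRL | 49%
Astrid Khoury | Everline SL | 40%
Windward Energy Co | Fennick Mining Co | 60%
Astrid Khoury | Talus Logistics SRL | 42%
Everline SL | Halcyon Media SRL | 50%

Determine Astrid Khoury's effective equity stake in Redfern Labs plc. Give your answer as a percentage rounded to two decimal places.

32.64%

Astrid reaches Redfern along 3 paths.
Direct stake: 15% = 15%.
Via Windward: 21% × 60% = 12.6%.
Via Talus: 42% × 12% = 5.04%.
Total: 15% + 12.6% + 5.04% = 32.64%.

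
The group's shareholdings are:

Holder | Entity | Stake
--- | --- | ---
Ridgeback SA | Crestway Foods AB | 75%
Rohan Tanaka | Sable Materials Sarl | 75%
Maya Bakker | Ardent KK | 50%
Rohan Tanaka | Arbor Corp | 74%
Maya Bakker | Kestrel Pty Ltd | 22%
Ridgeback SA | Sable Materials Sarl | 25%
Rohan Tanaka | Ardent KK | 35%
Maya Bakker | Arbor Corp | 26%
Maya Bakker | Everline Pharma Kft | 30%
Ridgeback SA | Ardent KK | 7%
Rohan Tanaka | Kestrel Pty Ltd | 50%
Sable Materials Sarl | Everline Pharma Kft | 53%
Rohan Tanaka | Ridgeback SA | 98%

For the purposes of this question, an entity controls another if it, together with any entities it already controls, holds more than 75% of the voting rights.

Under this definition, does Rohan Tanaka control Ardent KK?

Rohan holds 98% of Ridgeback, so Rohan controls Ridgeback.
Rohan and Ridgeback together hold 75% + 25% = 100% of Sable, so Rohan controls Sable.
In Ardent, Rohan's side holds only 35% + 7% = 42%, not > 75%.
So Rohan does not control Ardent.

No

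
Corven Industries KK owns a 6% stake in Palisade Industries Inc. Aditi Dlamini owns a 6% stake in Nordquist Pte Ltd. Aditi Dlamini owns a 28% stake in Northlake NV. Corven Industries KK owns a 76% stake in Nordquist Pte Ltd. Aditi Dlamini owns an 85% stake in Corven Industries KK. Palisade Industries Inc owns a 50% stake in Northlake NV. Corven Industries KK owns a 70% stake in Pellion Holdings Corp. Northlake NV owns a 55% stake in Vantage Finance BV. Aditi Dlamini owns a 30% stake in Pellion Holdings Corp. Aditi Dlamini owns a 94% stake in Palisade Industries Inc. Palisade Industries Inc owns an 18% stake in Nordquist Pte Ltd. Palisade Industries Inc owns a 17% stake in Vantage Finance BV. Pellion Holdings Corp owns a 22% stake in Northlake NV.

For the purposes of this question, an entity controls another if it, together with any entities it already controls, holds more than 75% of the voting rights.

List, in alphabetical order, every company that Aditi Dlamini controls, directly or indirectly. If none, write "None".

Corven Industries KK, Nordquist Pte Ltd, Northlake NV, Palisade Industries Inc, Pellion Holdings Corp

Aditi holds 85% of Corven, so Aditi controls Corven.
Aditi and Corven together hold 94% + 6% = 100% of Palisade, so Aditi controls Palisade.
Aditi and Corven together hold 30% + 70% = 100% of Pellion, so Aditi controls Pellion.
Aditi and Pellion and Palisade together hold 28% + 22% + 50% = 100% of Northlake, so Aditi controls Northlake.
Corven and Aditi and Palisade together hold 76% + 6% + 18% = 100% of Nordquist, so Aditi controls Nordquist.
No other company's threshold is met.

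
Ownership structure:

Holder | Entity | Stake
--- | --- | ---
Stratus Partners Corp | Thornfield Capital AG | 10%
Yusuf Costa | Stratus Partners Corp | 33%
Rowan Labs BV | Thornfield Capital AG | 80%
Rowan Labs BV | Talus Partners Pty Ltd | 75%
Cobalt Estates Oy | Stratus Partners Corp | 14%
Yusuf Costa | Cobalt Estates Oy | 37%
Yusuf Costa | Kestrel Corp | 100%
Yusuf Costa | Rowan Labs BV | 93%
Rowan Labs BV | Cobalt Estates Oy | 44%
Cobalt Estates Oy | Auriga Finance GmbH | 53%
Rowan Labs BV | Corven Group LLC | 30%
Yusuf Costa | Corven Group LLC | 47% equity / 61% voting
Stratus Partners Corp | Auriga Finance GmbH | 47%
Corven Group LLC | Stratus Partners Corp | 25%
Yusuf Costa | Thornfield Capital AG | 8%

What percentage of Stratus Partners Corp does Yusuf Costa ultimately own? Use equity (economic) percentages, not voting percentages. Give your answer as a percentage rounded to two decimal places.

62.63%

Yusuf reaches Stratus along 5 paths.
Via Rowan → Cobalt: 93% × 44% × 14% = 5.7288%.
Via Cobalt: 37% × 14% = 5.18%.
Direct stake: 33% = 33%.
Via Rowan → Corven: 93% × 30% × 25% = 6.975%.
Via Corven: 47% × 25% = 11.75%.
Total: 5.7288% + 5.18% + 33% + 6.975% + 11.75% = 62.6338%.
Rounded: 62.63%.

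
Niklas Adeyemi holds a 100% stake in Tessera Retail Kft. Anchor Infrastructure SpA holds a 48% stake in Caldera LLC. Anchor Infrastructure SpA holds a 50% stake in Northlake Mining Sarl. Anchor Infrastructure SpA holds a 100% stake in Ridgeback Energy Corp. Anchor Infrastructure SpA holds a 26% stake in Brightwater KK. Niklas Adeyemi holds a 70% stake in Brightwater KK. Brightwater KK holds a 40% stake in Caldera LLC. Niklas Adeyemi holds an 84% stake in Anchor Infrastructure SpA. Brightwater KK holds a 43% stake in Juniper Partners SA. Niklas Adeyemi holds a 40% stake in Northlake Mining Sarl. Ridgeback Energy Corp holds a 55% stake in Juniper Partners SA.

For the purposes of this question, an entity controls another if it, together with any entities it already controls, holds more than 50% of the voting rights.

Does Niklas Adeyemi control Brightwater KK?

Yes

Niklas holds 84% of Anchor, so Niklas controls Anchor.
Niklas and Anchor together hold 70% + 26% = 96% of Brightwater, so Niklas controls Brightwater.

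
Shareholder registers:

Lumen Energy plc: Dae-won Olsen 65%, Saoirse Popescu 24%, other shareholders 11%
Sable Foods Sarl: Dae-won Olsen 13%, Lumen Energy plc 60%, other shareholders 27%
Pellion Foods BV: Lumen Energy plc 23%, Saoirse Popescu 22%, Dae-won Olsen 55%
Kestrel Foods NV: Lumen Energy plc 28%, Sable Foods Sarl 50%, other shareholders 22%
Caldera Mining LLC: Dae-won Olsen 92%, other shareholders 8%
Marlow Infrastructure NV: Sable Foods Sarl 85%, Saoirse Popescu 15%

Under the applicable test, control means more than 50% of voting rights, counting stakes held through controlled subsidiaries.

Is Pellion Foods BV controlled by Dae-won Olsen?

Yes

Dae-won holds 65% of Lumen, so Dae-won controls Lumen.
Lumen and Dae-won together hold 23% + 55% = 78% of Pellion, so Dae-won controls Pellion.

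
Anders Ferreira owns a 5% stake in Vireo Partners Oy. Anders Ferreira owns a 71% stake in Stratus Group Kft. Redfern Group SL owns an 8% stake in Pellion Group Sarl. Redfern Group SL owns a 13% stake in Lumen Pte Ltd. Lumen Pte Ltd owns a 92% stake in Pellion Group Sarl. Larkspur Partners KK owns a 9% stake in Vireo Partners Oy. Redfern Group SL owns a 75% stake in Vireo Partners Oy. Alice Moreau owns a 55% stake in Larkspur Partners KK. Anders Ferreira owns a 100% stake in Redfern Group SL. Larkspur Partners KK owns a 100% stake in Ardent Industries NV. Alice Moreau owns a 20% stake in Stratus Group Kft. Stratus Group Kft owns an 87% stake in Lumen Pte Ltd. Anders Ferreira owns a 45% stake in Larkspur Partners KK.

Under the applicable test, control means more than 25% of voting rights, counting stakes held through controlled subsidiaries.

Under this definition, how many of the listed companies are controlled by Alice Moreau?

2

Alice holds 55% of Larkspur, so Alice controls Larkspur.
Larkspur holds 100% of Ardent, so Alice controls Ardent.
No other company's threshold is met.
Alice controls 2 companies.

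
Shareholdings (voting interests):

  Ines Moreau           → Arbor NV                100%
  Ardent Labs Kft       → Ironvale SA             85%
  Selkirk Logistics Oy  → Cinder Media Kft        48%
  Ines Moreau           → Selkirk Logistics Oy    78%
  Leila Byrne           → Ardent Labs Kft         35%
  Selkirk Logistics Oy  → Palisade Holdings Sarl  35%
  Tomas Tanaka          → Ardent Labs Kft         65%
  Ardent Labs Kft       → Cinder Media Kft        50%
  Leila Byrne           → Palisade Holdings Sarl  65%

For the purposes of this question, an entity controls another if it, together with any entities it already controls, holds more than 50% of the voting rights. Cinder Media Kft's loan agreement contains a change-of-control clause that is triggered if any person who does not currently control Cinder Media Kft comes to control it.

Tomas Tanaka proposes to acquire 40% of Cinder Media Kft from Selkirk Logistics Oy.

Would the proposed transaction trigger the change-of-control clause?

Yes

The purchase adds only to Tomas's holdings (Selkirk's stake shrinks), so Tomas is the only person who could newly come to control Cinder.
Tomas holds 65% of Ardent, so Tomas controls Ardent.
Ardent holds 85% of Ironvale, so Tomas controls Ironvale.
In Cinder, Tomas's side holds only 50%, not > 50%.
So before the transaction, Tomas does not control Cinder.
After the purchase, Tomas holds 40% of Cinder directly, and Selkirk's stake falls to 8%.
Ardent and Tomas together hold 50% + 40% = 90% of Cinder, so Tomas controls Cinder.
Tomas did not control Cinder before and does after, so the clause is triggered.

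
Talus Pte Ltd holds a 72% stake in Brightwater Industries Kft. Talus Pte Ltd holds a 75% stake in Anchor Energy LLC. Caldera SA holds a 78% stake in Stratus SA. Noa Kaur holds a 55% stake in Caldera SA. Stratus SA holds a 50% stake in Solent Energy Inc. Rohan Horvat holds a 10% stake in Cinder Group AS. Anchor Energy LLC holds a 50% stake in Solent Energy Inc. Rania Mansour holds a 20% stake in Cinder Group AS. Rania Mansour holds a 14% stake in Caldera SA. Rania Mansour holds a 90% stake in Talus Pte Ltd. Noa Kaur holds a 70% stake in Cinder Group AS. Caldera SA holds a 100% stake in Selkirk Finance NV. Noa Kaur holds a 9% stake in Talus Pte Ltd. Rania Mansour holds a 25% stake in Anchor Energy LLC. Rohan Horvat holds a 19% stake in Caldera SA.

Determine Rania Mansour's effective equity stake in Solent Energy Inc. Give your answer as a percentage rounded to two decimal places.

51.71%

Rania reaches Solent along 3 paths.
Via Anchor: 25% × 50% = 12.5%.
Via Talus → Anchor: 90% × 75% × 50% = 33.75%.
Via Caldera → Stratus: 14% × 78% × 50% = 5.46%.
Total: 12.5% + 33.75% + 5.46% = 51.71%.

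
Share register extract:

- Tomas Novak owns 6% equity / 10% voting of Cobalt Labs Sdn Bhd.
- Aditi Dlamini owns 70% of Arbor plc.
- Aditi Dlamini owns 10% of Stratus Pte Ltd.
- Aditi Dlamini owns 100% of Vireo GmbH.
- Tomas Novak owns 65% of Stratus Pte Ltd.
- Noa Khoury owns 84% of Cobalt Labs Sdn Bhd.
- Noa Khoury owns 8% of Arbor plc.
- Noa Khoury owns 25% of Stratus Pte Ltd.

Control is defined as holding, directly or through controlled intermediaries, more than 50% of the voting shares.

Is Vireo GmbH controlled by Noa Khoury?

No

Noa holds 84% of Cobalt, so Noa controls Cobalt.
Neither Noa nor any entity Noa controls holds any voting interest in Vireo.
So Noa does not control Vireo.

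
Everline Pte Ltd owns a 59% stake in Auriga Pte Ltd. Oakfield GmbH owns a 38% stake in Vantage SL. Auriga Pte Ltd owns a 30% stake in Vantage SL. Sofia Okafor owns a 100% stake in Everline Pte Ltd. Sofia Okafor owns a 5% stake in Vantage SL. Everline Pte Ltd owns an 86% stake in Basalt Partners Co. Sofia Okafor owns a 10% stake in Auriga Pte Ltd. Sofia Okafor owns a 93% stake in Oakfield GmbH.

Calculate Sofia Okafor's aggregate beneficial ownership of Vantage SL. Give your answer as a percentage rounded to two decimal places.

Sofia reaches Vantage along 4 paths.
Via Everline → Auriga: 100% × 59% × 30% = 17.7%.
Via Auriga: 10% × 30% = 3%.
Via Oakfield: 93% × 38% = 35.34%.
Direct stake: 5% = 5%.
Total: 17.7% + 3% + 35.34% + 5% = 61.04%.

61.04%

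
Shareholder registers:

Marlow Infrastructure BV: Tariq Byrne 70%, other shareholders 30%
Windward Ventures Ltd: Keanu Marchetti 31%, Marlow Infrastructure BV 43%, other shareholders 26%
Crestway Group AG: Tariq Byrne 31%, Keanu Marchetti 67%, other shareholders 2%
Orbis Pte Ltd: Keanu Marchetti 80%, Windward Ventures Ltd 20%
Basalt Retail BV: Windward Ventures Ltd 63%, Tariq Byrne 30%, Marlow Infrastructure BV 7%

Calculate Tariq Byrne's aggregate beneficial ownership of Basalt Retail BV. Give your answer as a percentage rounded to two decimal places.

Tariq reaches Basalt along 3 paths.
Via Marlow → Windward: 70% × 43% × 63% = 18.963%.
Direct stake: 30% = 30%.
Via Marlow: 70% × 7% = 4.9%.
Total: 18.963% + 30% + 4.9% = 53.863%.
Rounded: 53.86%.

53.86%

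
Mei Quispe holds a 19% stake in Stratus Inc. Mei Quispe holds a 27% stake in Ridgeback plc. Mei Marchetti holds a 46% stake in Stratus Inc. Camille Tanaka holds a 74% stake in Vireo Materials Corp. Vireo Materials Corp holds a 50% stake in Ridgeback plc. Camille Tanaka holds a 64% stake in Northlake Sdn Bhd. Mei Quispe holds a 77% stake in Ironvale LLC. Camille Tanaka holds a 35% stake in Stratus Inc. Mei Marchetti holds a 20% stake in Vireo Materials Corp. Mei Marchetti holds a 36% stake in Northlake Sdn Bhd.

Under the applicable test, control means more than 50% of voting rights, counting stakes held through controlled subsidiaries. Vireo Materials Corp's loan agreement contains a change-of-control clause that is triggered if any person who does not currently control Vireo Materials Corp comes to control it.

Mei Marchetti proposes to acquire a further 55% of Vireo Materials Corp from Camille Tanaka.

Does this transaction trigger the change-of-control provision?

Yes

The purchase adds only to Mei Marchetti's holdings (Camille's stake shrinks), so Mei Marchetti is the only person who could newly come to control Vireo.
Mei Marchetti's largest direct stake is 46% in Stratus, which does not meet the threshold, so Mei Marchetti controls no company.
In Vireo, Mei Marchetti's side holds only 20%, not > 50%.
So before the transaction, Mei Marchetti does not control Vireo.
After the purchase, Mei Marchetti's direct stake in Vireo rises to 20% + 55% = 75%, and Camille's stake falls to 19%.
Mei Marchetti holds 75% of Vireo, so Mei Marchetti controls Vireo.
Mei Marchetti did not control Vireo before and does after, so the clause is triggered.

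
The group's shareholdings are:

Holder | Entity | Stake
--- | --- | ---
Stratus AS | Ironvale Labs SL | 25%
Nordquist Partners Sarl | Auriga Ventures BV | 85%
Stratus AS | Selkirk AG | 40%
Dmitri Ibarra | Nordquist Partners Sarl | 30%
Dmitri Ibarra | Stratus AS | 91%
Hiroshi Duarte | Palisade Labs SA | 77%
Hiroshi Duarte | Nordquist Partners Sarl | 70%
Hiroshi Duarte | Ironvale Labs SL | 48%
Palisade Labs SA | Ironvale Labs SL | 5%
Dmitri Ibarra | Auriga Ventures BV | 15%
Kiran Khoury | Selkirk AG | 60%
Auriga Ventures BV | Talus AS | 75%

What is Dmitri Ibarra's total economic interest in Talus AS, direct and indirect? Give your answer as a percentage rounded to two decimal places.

30.38%

Dmitri reaches Talus along 2 paths.
Via Auriga: 15% × 75% = 11.25%.
Via Nordquist → Auriga: 30% × 85% × 75% = 19.125%.
Total: 11.25% + 19.125% = 30.375%.
Rounded: 30.38%.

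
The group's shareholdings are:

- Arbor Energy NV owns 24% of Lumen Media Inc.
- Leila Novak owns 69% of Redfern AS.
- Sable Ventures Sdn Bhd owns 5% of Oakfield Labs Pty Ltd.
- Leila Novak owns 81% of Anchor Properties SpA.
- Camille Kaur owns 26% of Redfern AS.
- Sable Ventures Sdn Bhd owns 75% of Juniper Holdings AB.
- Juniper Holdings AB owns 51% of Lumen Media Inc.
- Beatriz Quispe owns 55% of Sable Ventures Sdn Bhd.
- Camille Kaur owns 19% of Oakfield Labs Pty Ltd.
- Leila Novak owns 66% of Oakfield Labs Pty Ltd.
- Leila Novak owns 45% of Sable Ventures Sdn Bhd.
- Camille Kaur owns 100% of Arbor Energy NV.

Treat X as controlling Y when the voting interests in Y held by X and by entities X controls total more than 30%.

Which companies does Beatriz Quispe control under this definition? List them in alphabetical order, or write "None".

Beatriz holds 55% of Sable, so Beatriz controls Sable.
Sable holds 75% of Juniper, so Beatriz controls Juniper.
Juniper holds 51% of Lumen, so Beatriz controls Lumen.
No other company's threshold is met.

Juniper Holdings AB, Lumen Media Inc, Sable Ventures Sdn Bhd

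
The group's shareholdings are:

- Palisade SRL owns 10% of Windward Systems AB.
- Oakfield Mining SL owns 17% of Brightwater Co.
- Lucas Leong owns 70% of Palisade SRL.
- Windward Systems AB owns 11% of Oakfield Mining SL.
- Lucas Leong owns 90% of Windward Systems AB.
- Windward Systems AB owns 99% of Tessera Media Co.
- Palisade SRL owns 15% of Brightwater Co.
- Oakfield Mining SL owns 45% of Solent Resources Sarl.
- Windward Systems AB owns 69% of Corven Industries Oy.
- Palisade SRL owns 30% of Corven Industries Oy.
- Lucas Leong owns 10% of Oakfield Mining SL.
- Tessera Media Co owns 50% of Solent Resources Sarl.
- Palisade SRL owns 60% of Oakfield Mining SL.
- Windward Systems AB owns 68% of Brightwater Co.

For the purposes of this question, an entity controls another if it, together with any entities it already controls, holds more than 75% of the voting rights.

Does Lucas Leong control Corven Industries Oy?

No

Lucas holds 90% of Windward, so Lucas controls Windward.
Windward holds 99% of Tessera, so Lucas controls Tessera.
In Corven, Lucas's side holds only 69%, not > 75%.
So Lucas does not control Corven.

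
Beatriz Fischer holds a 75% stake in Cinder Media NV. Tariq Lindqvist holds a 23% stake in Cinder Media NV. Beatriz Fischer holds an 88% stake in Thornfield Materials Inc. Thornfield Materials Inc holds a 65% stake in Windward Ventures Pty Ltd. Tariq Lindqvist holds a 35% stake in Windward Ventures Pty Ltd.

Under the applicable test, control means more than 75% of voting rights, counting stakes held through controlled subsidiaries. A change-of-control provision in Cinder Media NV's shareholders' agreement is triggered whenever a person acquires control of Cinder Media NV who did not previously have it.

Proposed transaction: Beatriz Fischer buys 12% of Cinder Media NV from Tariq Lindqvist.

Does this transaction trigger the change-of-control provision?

The purchase adds only to Beatriz's holdings (Tariq's stake shrinks), so Beatriz is the only person who could newly come to control Cinder.
Beatriz holds 88% of Thornfield, so Beatriz controls Thornfield.
In Cinder, Beatriz's side holds only 75%, not > 75%.
So before the transaction, Beatriz does not control Cinder.
After the purchase, Beatriz's direct stake in Cinder rises to 75% + 12% = 87%, and Tariq's stake falls to 11%.
Beatriz holds 87% of Cinder, so Beatriz controls Cinder.
Beatriz did not control Cinder before and does after, so the clause is triggered.

Yes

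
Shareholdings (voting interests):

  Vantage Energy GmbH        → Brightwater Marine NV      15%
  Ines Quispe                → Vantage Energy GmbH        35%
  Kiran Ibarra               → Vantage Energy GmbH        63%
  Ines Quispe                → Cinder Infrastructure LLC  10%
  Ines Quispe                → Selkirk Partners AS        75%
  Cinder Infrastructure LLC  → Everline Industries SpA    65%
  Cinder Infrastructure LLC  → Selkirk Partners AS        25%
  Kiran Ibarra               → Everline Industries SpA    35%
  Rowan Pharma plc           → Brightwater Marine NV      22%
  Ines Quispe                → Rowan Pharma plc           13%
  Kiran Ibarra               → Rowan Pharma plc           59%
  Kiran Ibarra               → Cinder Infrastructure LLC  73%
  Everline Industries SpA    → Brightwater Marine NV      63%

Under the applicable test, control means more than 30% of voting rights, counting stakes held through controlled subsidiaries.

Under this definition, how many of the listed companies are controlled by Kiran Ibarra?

5

Kiran holds 73% of Cinder, so Kiran controls Cinder.
Kiran holds 59% of Rowan, so Kiran controls Rowan.
Kiran holds 63% of Vantage, so Kiran controls Vantage.
Kiran and Cinder together hold 35% + 65% = 100% of Everline, so Kiran controls Everline.
Rowan and Vantage and Everline together hold 22% + 15% + 63% = 100% of Brightwater, so Kiran controls Brightwater.
No other company's threshold is met.
Kiran controls 5 companies.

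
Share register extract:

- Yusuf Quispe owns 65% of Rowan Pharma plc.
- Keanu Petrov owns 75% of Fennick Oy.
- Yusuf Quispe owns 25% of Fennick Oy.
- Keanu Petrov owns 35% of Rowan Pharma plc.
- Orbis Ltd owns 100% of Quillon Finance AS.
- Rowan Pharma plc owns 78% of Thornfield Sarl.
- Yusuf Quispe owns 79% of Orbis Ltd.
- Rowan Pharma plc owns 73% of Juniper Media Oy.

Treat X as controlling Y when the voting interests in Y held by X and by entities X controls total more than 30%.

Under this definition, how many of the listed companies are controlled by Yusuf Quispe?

5

Yusuf holds 65% of Rowan, so Yusuf controls Rowan.
Rowan holds 73% of Juniper, so Yusuf controls Juniper.
Yusuf holds 79% of Orbis, so Yusuf controls Orbis.
Rowan holds 78% of Thornfield, so Yusuf controls Thornfield.
Orbis holds 100% of Quillon, so Yusuf controls Quillon.
No other company's threshold is met.
Yusuf controls 5 companies.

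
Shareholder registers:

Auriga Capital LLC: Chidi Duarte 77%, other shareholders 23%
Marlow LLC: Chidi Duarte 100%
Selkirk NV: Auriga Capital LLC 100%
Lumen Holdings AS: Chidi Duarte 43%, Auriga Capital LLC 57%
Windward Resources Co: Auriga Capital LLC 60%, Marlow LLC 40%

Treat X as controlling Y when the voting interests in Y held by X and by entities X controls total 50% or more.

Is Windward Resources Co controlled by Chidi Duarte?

Chidi holds 100% of Marlow, so Chidi controls Marlow.
Chidi holds 77% of Auriga, so Chidi controls Auriga.
Auriga and Marlow together hold 60% + 40% = 100% of Windward, so Chidi controls Windward.

Yes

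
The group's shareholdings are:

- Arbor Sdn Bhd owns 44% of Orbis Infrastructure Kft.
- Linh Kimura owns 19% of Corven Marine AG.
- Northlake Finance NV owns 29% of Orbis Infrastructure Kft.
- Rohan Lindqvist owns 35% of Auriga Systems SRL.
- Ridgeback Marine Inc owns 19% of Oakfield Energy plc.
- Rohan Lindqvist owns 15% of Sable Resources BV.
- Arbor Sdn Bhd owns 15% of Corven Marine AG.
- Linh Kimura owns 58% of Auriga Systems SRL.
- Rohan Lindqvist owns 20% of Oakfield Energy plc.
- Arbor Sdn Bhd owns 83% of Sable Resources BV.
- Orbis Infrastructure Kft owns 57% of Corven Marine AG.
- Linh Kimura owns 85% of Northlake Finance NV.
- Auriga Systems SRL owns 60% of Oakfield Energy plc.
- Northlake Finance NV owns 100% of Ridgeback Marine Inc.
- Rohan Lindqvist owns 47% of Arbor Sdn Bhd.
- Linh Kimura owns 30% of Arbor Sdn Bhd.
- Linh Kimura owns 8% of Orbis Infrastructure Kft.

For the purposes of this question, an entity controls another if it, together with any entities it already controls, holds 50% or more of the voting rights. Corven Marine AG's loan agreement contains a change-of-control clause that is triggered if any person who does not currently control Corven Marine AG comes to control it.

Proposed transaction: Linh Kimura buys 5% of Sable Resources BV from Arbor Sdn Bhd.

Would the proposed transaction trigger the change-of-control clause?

The purchase adds only to Linh's holdings (Arbor's stake shrinks), so Linh is the only person who could newly come to control Corven.
Linh holds 58% of Auriga, so Linh controls Auriga.
Linh holds 85% of Northlake, so Linh controls Northlake.
Northlake holds 100% of Ridgeback, so Linh controls Ridgeback.
Auriga and Ridgeback together hold 60% + 19% = 79% of Oakfield, so Linh controls Oakfield.
In Corven, Linh's side holds only 19%, not ≥ 50%.
So before the transaction, Linh does not control Corven.
After the purchase, Linh holds 5% of Sable directly, and Arbor's stake falls to 78%.
Linh's side now holds 5% of Sable, not ≥ 50%, so Linh still does not control Sable.
After the transaction, Linh's side holds 19% of Corven, not ≥ 50%, so Linh still does not control Corven.
No new person acquires control, so the clause is not triggered.

No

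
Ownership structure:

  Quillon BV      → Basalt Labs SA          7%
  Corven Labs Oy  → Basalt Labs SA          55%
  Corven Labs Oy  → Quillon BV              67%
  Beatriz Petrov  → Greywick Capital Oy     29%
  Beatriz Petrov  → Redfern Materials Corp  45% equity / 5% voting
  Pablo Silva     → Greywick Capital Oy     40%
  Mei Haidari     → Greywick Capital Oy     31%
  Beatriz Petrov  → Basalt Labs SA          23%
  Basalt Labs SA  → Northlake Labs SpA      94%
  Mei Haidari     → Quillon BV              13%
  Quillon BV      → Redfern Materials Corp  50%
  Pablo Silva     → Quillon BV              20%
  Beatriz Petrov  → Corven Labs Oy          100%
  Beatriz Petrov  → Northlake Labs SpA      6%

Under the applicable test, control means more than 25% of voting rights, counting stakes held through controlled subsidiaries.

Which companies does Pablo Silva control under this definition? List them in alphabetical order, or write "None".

Pablo holds 40% of Greywick, so Pablo controls Greywick.
No other company's threshold is met.

Greywick Capital Oy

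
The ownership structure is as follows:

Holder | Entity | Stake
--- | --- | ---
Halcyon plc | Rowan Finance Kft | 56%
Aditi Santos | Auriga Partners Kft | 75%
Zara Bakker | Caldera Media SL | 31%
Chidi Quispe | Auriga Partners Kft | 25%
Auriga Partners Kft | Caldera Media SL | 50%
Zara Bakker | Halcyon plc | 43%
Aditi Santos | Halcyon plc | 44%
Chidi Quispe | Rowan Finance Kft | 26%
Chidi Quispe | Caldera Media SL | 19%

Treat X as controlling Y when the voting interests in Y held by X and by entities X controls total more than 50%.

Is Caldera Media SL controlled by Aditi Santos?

No

Aditi holds 75% of Auriga, so Aditi controls Auriga.
In Caldera, Aditi's side holds only 50%, not > 50%.
So Aditi does not control Caldera.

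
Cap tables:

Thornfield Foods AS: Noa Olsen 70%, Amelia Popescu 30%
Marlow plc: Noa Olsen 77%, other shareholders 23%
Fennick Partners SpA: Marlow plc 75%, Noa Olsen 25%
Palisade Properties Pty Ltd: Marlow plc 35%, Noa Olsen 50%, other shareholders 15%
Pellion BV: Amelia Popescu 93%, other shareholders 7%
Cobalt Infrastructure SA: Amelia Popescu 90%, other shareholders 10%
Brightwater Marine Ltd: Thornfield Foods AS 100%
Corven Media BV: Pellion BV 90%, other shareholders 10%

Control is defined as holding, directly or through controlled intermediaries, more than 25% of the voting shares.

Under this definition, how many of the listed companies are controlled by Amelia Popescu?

Amelia holds 30% of Thornfield, so Amelia controls Thornfield.
Amelia holds 93% of Pellion, so Amelia controls Pellion.
Amelia holds 90% of Cobalt, so Amelia controls Cobalt.
Thornfield holds 100% of Brightwater, so Amelia controls Brightwater.
Pellion holds 90% of Corven, so Amelia controls Corven.
No other company's threshold is met.
Amelia controls 5 companies.

5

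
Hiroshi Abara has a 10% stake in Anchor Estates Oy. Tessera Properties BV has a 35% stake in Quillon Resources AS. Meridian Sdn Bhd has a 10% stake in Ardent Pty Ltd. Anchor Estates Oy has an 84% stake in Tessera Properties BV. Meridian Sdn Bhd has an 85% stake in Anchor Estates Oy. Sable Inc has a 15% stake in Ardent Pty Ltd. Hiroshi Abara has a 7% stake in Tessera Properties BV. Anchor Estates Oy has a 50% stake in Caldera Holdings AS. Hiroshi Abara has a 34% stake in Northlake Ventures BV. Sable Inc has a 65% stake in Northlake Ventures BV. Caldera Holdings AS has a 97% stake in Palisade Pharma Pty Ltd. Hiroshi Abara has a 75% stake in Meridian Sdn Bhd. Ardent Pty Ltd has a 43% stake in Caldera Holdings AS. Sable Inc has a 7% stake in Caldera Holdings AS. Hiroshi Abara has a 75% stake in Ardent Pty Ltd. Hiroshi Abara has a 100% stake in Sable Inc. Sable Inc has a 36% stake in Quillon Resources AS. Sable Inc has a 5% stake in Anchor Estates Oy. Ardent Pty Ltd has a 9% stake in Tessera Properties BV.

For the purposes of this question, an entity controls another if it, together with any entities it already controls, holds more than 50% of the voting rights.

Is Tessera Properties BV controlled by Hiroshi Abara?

Yes

Hiroshi holds 75% of Meridian, so Hiroshi controls Meridian.
Hiroshi holds 100% of Sable, so Hiroshi controls Sable.
Sable and Meridian and Hiroshi together hold 15% + 10% + 75% = 100% of Ardent, so Hiroshi controls Ardent.
Meridian and Sable and Hiroshi together hold 85% + 5% + 10% = 100% of Anchor, so Hiroshi controls Anchor.
Ardent and Hiroshi and Anchor together hold 9% + 7% + 84% = 100% of Tessera, so Hiroshi controls Tessera.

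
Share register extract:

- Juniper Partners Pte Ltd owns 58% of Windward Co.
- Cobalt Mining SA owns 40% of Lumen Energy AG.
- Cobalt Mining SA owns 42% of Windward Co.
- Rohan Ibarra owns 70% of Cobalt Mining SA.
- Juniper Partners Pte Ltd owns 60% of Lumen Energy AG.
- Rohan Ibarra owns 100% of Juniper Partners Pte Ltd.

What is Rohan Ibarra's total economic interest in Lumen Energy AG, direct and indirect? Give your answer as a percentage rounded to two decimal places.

Rohan reaches Lumen along 2 paths.
Via Juniper: 100% × 60% = 60%.
Via Cobalt: 70% × 40% = 28%.
Total: 60% + 28% = 88%.
Rounded: 88.00%.

88.00%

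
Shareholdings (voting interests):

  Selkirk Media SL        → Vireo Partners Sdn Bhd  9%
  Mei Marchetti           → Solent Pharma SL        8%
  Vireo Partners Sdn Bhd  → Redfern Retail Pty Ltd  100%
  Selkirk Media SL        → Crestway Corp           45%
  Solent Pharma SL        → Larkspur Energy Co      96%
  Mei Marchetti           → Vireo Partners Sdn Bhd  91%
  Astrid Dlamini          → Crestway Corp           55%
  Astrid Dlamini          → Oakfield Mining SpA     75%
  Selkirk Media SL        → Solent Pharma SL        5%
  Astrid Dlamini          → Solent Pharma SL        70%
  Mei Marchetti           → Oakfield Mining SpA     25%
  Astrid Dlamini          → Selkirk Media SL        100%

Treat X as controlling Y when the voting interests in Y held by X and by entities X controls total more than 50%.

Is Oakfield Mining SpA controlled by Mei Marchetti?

No

Mei holds 91% of Vireo, so Mei controls Vireo.
Vireo holds 100% of Redfern, so Mei controls Redfern.
In Oakfield, Mei's side holds only 25%, not > 50%.
So Mei does not control Oakfield.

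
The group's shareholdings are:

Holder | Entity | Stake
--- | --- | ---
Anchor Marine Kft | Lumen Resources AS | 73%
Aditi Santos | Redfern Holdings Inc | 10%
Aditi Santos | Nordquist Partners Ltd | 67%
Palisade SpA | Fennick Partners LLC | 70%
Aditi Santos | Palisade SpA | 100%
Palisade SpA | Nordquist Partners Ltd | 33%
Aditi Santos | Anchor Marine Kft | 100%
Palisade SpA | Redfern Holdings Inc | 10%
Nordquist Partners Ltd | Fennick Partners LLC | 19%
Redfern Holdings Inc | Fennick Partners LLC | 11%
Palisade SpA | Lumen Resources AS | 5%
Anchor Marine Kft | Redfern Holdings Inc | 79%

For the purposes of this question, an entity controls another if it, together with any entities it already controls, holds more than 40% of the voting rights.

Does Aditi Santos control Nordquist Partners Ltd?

Yes

Aditi holds 100% of Palisade, so Aditi controls Palisade.
Palisade and Aditi together hold 33% + 67% = 100% of Nordquist, so Aditi controls Nordquist.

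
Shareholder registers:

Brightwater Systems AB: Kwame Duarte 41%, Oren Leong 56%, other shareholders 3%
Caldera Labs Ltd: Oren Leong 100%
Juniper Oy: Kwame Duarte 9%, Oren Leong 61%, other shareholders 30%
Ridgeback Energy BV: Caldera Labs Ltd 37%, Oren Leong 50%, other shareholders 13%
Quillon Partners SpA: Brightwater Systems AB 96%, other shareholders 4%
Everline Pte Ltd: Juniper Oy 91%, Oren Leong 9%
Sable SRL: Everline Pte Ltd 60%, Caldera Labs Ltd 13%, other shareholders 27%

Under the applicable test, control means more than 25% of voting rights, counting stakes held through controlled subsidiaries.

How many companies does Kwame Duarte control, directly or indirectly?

Kwame holds 41% of Brightwater, so Kwame controls Brightwater.
Brightwater holds 96% of Quillon, so Kwame controls Quillon.
No other company's threshold is met.
Kwame controls 2 companies.

2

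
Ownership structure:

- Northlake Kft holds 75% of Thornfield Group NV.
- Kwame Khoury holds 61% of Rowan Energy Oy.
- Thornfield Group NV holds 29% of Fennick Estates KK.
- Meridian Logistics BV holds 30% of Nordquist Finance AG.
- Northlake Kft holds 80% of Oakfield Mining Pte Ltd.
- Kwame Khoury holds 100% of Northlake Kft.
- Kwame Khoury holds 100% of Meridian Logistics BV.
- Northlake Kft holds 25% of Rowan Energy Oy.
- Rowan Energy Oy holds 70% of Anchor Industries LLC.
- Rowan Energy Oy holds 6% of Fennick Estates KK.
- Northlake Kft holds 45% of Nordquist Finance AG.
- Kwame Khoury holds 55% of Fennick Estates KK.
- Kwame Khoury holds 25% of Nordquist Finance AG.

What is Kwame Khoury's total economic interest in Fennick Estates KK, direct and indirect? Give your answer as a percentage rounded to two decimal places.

81.91%

Kwame reaches Fennick along 4 paths.
Direct stake: 55% = 55%.
Via Northlake → Thornfield: 100% × 75% × 29% = 21.75%.
Via Northlake → Rowan: 100% × 25% × 6% = 1.5%.
Via Rowan: 61% × 6% = 3.66%.
Total: 55% + 21.75% + 1.5% + 3.66% = 81.91%.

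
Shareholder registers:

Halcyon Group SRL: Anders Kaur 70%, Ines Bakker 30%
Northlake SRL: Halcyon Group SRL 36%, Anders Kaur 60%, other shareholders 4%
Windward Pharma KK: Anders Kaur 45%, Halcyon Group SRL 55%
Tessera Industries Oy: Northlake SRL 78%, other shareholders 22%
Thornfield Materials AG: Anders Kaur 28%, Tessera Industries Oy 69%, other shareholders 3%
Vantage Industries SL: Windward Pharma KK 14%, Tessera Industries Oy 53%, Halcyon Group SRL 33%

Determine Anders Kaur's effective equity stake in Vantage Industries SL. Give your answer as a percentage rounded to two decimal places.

70.01%

Anders reaches Vantage along 5 paths.
Via Windward: 45% × 14% = 6.3%.
Via Halcyon → Windward: 70% × 55% × 14% = 5.39%.
Via Halcyon → Northlake → Tessera: 70% × 36% × 78% × 53% = 10.41768%.
Via Northlake → Tessera: 60% × 78% × 53% = 24.804%.
Via Halcyon: 70% × 33% = 23.1%.
Total: 6.3% + 5.39% + 10.41768% + 24.804% + 23.1% = 70.01168%.
Rounded: 70.01%.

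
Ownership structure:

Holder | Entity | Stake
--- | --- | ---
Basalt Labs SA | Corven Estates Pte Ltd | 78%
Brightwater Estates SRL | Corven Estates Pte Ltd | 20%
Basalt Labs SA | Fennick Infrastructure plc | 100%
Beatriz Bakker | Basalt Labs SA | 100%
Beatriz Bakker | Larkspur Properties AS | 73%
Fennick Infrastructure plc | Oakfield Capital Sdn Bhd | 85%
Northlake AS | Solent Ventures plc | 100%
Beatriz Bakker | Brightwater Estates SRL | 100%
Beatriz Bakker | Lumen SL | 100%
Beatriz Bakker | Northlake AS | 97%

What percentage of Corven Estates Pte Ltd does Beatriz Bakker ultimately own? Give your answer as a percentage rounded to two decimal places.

98.00%

Beatriz reaches Corven along 2 paths.
Via Basalt: 100% × 78% = 78%.
Via Brightwater: 100% × 20% = 20%.
Total: 78% + 20% = 98%.
Rounded: 98.00%.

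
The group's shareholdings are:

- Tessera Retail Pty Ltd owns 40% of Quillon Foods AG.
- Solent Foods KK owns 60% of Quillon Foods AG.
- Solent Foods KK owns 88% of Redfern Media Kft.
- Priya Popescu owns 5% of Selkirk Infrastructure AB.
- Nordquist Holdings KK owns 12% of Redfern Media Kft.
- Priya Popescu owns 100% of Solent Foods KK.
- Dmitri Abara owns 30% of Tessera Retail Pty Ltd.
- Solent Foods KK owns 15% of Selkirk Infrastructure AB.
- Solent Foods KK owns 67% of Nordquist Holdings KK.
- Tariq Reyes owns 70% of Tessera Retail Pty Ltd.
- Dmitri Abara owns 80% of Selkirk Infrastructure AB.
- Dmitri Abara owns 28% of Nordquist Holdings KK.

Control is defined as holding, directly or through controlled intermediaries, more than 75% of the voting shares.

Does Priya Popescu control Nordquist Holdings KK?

Priya holds 100% of Solent, so Priya controls Solent.
Solent holds 88% of Redfern, so Priya controls Redfern.
In Nordquist, Priya's side holds only 67%, not > 75%.
So Priya does not control Nordquist.

No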